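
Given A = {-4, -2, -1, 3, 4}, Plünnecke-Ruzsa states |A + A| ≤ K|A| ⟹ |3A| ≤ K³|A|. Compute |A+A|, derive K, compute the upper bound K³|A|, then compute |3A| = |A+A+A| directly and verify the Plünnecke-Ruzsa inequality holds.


|A| = 5.
Step 1: Compute A + A by enumerating all 25 pairs.
A + A = {-8, -6, -5, -4, -3, -2, -1, 0, 1, 2, 3, 6, 7, 8}, so |A + A| = 14.
Step 2: Doubling constant K = |A + A|/|A| = 14/5 = 14/5 ≈ 2.8000.
Step 3: Plünnecke-Ruzsa gives |3A| ≤ K³·|A| = (2.8000)³ · 5 ≈ 109.7600.
Step 4: Compute 3A = A + A + A directly by enumerating all triples (a,b,c) ∈ A³; |3A| = 23.
Step 5: Check 23 ≤ 109.7600? Yes ✓.

K = 14/5, Plünnecke-Ruzsa bound K³|A| ≈ 109.7600, |3A| = 23, inequality holds.


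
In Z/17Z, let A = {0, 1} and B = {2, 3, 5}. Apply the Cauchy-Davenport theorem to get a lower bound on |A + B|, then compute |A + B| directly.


Cauchy-Davenport: |A + B| ≥ min(p, |A| + |B| - 1) for A, B nonempty in Z/pZ.
|A| = 2, |B| = 3, p = 17.
CD lower bound = min(17, 2 + 3 - 1) = min(17, 4) = 4.
Compute A + B mod 17 directly:
a = 0: 0+2=2, 0+3=3, 0+5=5
a = 1: 1+2=3, 1+3=4, 1+5=6
A + B = {2, 3, 4, 5, 6}, so |A + B| = 5.
Verify: 5 ≥ 4? Yes ✓.

CD lower bound = 4, actual |A + B| = 5.


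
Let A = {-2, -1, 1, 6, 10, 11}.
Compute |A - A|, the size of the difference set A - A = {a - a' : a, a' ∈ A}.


A - A = {a - a' : a, a' ∈ A}; |A| = 6.
Bounds: 2|A|-1 ≤ |A - A| ≤ |A|² - |A| + 1, i.e. 11 ≤ |A - A| ≤ 31.
Note: 0 ∈ A - A always (from a - a). The set is symmetric: if d ∈ A - A then -d ∈ A - A.
Enumerate nonzero differences d = a - a' with a > a' (then include -d):
Positive differences: {1, 2, 3, 4, 5, 7, 8, 9, 10, 11, 12, 13}
Full difference set: {0} ∪ (positive diffs) ∪ (negative diffs).
|A - A| = 1 + 2·12 = 25 (matches direct enumeration: 25).

|A - A| = 25


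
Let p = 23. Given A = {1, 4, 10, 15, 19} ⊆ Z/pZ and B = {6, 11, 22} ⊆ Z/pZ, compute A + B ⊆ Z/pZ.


Work in Z/23Z: reduce every sum a + b modulo 23.
Enumerate all 15 pairs:
a = 1: 1+6=7, 1+11=12, 1+22=0
a = 4: 4+6=10, 4+11=15, 4+22=3
a = 10: 10+6=16, 10+11=21, 10+22=9
a = 15: 15+6=21, 15+11=3, 15+22=14
a = 19: 19+6=2, 19+11=7, 19+22=18
Distinct residues collected: {0, 2, 3, 7, 9, 10, 12, 14, 15, 16, 18, 21}
|A + B| = 12 (out of 23 total residues).

A + B = {0, 2, 3, 7, 9, 10, 12, 14, 15, 16, 18, 21}


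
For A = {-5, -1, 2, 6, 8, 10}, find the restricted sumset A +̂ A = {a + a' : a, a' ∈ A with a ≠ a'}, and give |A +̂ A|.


Restricted sumset: A +̂ A = {a + a' : a ∈ A, a' ∈ A, a ≠ a'}.
Equivalently, take A + A and drop any sum 2a that is achievable ONLY as a + a for a ∈ A (i.e. sums representable only with equal summands).
Enumerate pairs (a, a') with a < a' (symmetric, so each unordered pair gives one sum; this covers all a ≠ a'):
  -5 + -1 = -6
  -5 + 2 = -3
  -5 + 6 = 1
  -5 + 8 = 3
  -5 + 10 = 5
  -1 + 2 = 1
  -1 + 6 = 5
  -1 + 8 = 7
  -1 + 10 = 9
  2 + 6 = 8
  2 + 8 = 10
  2 + 10 = 12
  6 + 8 = 14
  6 + 10 = 16
  8 + 10 = 18
Collected distinct sums: {-6, -3, 1, 3, 5, 7, 8, 9, 10, 12, 14, 16, 18}
|A +̂ A| = 13
(Reference bound: |A +̂ A| ≥ 2|A| - 3 for |A| ≥ 2, with |A| = 6 giving ≥ 9.)

|A +̂ A| = 13


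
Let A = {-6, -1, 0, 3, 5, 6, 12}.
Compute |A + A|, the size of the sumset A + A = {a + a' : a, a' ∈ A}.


A + A = {a + a' : a, a' ∈ A}; |A| = 7.
General bounds: 2|A| - 1 ≤ |A + A| ≤ |A|(|A|+1)/2, i.e. 13 ≤ |A + A| ≤ 28.
Lower bound 2|A|-1 is attained iff A is an arithmetic progression.
Enumerate sums a + a' for a ≤ a' (symmetric, so this suffices):
a = -6: -6+-6=-12, -6+-1=-7, -6+0=-6, -6+3=-3, -6+5=-1, -6+6=0, -6+12=6
a = -1: -1+-1=-2, -1+0=-1, -1+3=2, -1+5=4, -1+6=5, -1+12=11
a = 0: 0+0=0, 0+3=3, 0+5=5, 0+6=6, 0+12=12
a = 3: 3+3=6, 3+5=8, 3+6=9, 3+12=15
a = 5: 5+5=10, 5+6=11, 5+12=17
a = 6: 6+6=12, 6+12=18
a = 12: 12+12=24
Distinct sums: {-12, -7, -6, -3, -2, -1, 0, 2, 3, 4, 5, 6, 8, 9, 10, 11, 12, 15, 17, 18, 24}
|A + A| = 21

|A + A| = 21


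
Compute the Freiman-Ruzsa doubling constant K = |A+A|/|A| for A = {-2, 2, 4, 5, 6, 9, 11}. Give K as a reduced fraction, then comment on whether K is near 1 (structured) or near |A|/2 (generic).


|A| = 7.
Compute A + A by enumerating all 49 pairs.
A + A = {-4, 0, 2, 3, 4, 6, 7, 8, 9, 10, 11, 12, 13, 14, 15, 16, 17, 18, 20, 22}, so |A + A| = 20.
K = |A + A| / |A| = 20/7 (already in lowest terms) ≈ 2.8571.
Reference: AP of size 7 gives K = 13/7 ≈ 1.8571; a fully generic set of size 7 gives K ≈ 4.0000.

|A| = 7, |A + A| = 20, K = 20/7.


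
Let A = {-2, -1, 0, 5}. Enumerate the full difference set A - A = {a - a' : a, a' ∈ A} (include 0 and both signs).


A - A = {a - a' : a, a' ∈ A}.
Compute a - a' for each ordered pair (a, a'):
a = -2: -2--2=0, -2--1=-1, -2-0=-2, -2-5=-7
a = -1: -1--2=1, -1--1=0, -1-0=-1, -1-5=-6
a = 0: 0--2=2, 0--1=1, 0-0=0, 0-5=-5
a = 5: 5--2=7, 5--1=6, 5-0=5, 5-5=0
Collecting distinct values (and noting 0 appears from a-a):
A - A = {-7, -6, -5, -2, -1, 0, 1, 2, 5, 6, 7}
|A - A| = 11

A - A = {-7, -6, -5, -2, -1, 0, 1, 2, 5, 6, 7}


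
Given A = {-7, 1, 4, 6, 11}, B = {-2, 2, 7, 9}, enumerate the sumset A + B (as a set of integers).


A + B = {a + b : a ∈ A, b ∈ B}.
Enumerate all |A|·|B| = 5·4 = 20 pairs (a, b) and collect distinct sums.
a = -7: -7+-2=-9, -7+2=-5, -7+7=0, -7+9=2
a = 1: 1+-2=-1, 1+2=3, 1+7=8, 1+9=10
a = 4: 4+-2=2, 4+2=6, 4+7=11, 4+9=13
a = 6: 6+-2=4, 6+2=8, 6+7=13, 6+9=15
a = 11: 11+-2=9, 11+2=13, 11+7=18, 11+9=20
Collecting distinct sums: A + B = {-9, -5, -1, 0, 2, 3, 4, 6, 8, 9, 10, 11, 13, 15, 18, 20}
|A + B| = 16

A + B = {-9, -5, -1, 0, 2, 3, 4, 6, 8, 9, 10, 11, 13, 15, 18, 20}


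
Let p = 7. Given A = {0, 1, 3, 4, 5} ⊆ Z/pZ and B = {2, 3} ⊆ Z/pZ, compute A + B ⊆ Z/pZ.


Work in Z/7Z: reduce every sum a + b modulo 7.
Enumerate all 10 pairs:
a = 0: 0+2=2, 0+3=3
a = 1: 1+2=3, 1+3=4
a = 3: 3+2=5, 3+3=6
a = 4: 4+2=6, 4+3=0
a = 5: 5+2=0, 5+3=1
Distinct residues collected: {0, 1, 2, 3, 4, 5, 6}
|A + B| = 7 (out of 7 total residues).

A + B = {0, 1, 2, 3, 4, 5, 6}


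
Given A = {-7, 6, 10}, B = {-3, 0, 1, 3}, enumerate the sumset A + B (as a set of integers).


A + B = {a + b : a ∈ A, b ∈ B}.
Enumerate all |A|·|B| = 3·4 = 12 pairs (a, b) and collect distinct sums.
a = -7: -7+-3=-10, -7+0=-7, -7+1=-6, -7+3=-4
a = 6: 6+-3=3, 6+0=6, 6+1=7, 6+3=9
a = 10: 10+-3=7, 10+0=10, 10+1=11, 10+3=13
Collecting distinct sums: A + B = {-10, -7, -6, -4, 3, 6, 7, 9, 10, 11, 13}
|A + B| = 11

A + B = {-10, -7, -6, -4, 3, 6, 7, 9, 10, 11, 13}


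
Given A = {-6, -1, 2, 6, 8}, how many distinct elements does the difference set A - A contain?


A - A = {a - a' : a, a' ∈ A}; |A| = 5.
Bounds: 2|A|-1 ≤ |A - A| ≤ |A|² - |A| + 1, i.e. 9 ≤ |A - A| ≤ 21.
Note: 0 ∈ A - A always (from a - a). The set is symmetric: if d ∈ A - A then -d ∈ A - A.
Enumerate nonzero differences d = a - a' with a > a' (then include -d):
Positive differences: {2, 3, 4, 5, 6, 7, 8, 9, 12, 14}
Full difference set: {0} ∪ (positive diffs) ∪ (negative diffs).
|A - A| = 1 + 2·10 = 21 (matches direct enumeration: 21).

|A - A| = 21


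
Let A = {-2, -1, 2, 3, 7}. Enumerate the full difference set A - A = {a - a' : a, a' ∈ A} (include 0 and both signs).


A - A = {a - a' : a, a' ∈ A}.
Compute a - a' for each ordered pair (a, a'):
a = -2: -2--2=0, -2--1=-1, -2-2=-4, -2-3=-5, -2-7=-9
a = -1: -1--2=1, -1--1=0, -1-2=-3, -1-3=-4, -1-7=-8
a = 2: 2--2=4, 2--1=3, 2-2=0, 2-3=-1, 2-7=-5
a = 3: 3--2=5, 3--1=4, 3-2=1, 3-3=0, 3-7=-4
a = 7: 7--2=9, 7--1=8, 7-2=5, 7-3=4, 7-7=0
Collecting distinct values (and noting 0 appears from a-a):
A - A = {-9, -8, -5, -4, -3, -1, 0, 1, 3, 4, 5, 8, 9}
|A - A| = 13

A - A = {-9, -8, -5, -4, -3, -1, 0, 1, 3, 4, 5, 8, 9}


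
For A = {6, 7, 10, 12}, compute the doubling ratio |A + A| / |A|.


|A| = 4.
Compute A + A by enumerating all 16 pairs.
A + A = {12, 13, 14, 16, 17, 18, 19, 20, 22, 24}, so |A + A| = 10.
K = |A + A| / |A| = 10/4 = 5/2 ≈ 2.5000.
Reference: AP of size 4 gives K = 7/4 ≈ 1.7500; a fully generic set of size 4 gives K ≈ 2.5000.

|A| = 4, |A + A| = 10, K = 10/4 = 5/2.


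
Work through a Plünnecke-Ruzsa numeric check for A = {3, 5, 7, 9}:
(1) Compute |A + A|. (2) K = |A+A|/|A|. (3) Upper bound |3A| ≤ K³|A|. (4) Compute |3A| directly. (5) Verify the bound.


|A| = 4.
Step 1: Compute A + A by enumerating all 16 pairs.
A + A = {6, 8, 10, 12, 14, 16, 18}, so |A + A| = 7.
Step 2: Doubling constant K = |A + A|/|A| = 7/4 = 7/4 ≈ 1.7500.
Step 3: Plünnecke-Ruzsa gives |3A| ≤ K³·|A| = (1.7500)³ · 4 ≈ 21.4375.
Step 4: Compute 3A = A + A + A directly by enumerating all triples (a,b,c) ∈ A³; |3A| = 10.
Step 5: Check 10 ≤ 21.4375? Yes ✓.

K = 7/4, Plünnecke-Ruzsa bound K³|A| ≈ 21.4375, |3A| = 10, inequality holds.


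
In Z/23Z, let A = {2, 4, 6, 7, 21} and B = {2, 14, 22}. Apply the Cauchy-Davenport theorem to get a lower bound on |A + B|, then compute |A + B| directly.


Cauchy-Davenport: |A + B| ≥ min(p, |A| + |B| - 1) for A, B nonempty in Z/pZ.
|A| = 5, |B| = 3, p = 23.
CD lower bound = min(23, 5 + 3 - 1) = min(23, 7) = 7.
Compute A + B mod 23 directly:
a = 2: 2+2=4, 2+14=16, 2+22=1
a = 4: 4+2=6, 4+14=18, 4+22=3
a = 6: 6+2=8, 6+14=20, 6+22=5
a = 7: 7+2=9, 7+14=21, 7+22=6
a = 21: 21+2=0, 21+14=12, 21+22=20
A + B = {0, 1, 3, 4, 5, 6, 8, 9, 12, 16, 18, 20, 21}, so |A + B| = 13.
Verify: 13 ≥ 7? Yes ✓.

CD lower bound = 7, actual |A + B| = 13.


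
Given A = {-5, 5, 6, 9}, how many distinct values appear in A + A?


A + A = {a + a' : a, a' ∈ A}; |A| = 4.
General bounds: 2|A| - 1 ≤ |A + A| ≤ |A|(|A|+1)/2, i.e. 7 ≤ |A + A| ≤ 10.
Lower bound 2|A|-1 is attained iff A is an arithmetic progression.
Enumerate sums a + a' for a ≤ a' (symmetric, so this suffices):
a = -5: -5+-5=-10, -5+5=0, -5+6=1, -5+9=4
a = 5: 5+5=10, 5+6=11, 5+9=14
a = 6: 6+6=12, 6+9=15
a = 9: 9+9=18
Distinct sums: {-10, 0, 1, 4, 10, 11, 12, 14, 15, 18}
|A + A| = 10

|A + A| = 10


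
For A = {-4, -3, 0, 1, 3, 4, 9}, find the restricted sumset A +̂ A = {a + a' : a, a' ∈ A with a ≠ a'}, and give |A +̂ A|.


Restricted sumset: A +̂ A = {a + a' : a ∈ A, a' ∈ A, a ≠ a'}.
Equivalently, take A + A and drop any sum 2a that is achievable ONLY as a + a for a ∈ A (i.e. sums representable only with equal summands).
Enumerate pairs (a, a') with a < a' (symmetric, so each unordered pair gives one sum; this covers all a ≠ a'):
  -4 + -3 = -7
  -4 + 0 = -4
  -4 + 1 = -3
  -4 + 3 = -1
  -4 + 4 = 0
  -4 + 9 = 5
  -3 + 0 = -3
  -3 + 1 = -2
  -3 + 3 = 0
  -3 + 4 = 1
  -3 + 9 = 6
  0 + 1 = 1
  0 + 3 = 3
  0 + 4 = 4
  0 + 9 = 9
  1 + 3 = 4
  1 + 4 = 5
  1 + 9 = 10
  3 + 4 = 7
  3 + 9 = 12
  4 + 9 = 13
Collected distinct sums: {-7, -4, -3, -2, -1, 0, 1, 3, 4, 5, 6, 7, 9, 10, 12, 13}
|A +̂ A| = 16
(Reference bound: |A +̂ A| ≥ 2|A| - 3 for |A| ≥ 2, with |A| = 7 giving ≥ 11.)

|A +̂ A| = 16


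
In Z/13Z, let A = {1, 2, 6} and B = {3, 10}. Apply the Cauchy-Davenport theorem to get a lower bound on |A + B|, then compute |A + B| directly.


Cauchy-Davenport: |A + B| ≥ min(p, |A| + |B| - 1) for A, B nonempty in Z/pZ.
|A| = 3, |B| = 2, p = 13.
CD lower bound = min(13, 3 + 2 - 1) = min(13, 4) = 4.
Compute A + B mod 13 directly:
a = 1: 1+3=4, 1+10=11
a = 2: 2+3=5, 2+10=12
a = 6: 6+3=9, 6+10=3
A + B = {3, 4, 5, 9, 11, 12}, so |A + B| = 6.
Verify: 6 ≥ 4? Yes ✓.

CD lower bound = 4, actual |A + B| = 6.


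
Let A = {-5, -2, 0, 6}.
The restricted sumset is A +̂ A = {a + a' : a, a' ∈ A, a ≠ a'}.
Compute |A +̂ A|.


Restricted sumset: A +̂ A = {a + a' : a ∈ A, a' ∈ A, a ≠ a'}.
Equivalently, take A + A and drop any sum 2a that is achievable ONLY as a + a for a ∈ A (i.e. sums representable only with equal summands).
Enumerate pairs (a, a') with a < a' (symmetric, so each unordered pair gives one sum; this covers all a ≠ a'):
  -5 + -2 = -7
  -5 + 0 = -5
  -5 + 6 = 1
  -2 + 0 = -2
  -2 + 6 = 4
  0 + 6 = 6
Collected distinct sums: {-7, -5, -2, 1, 4, 6}
|A +̂ A| = 6
(Reference bound: |A +̂ A| ≥ 2|A| - 3 for |A| ≥ 2, with |A| = 4 giving ≥ 5.)

|A +̂ A| = 6


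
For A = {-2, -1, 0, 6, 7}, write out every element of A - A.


A - A = {a - a' : a, a' ∈ A}.
Compute a - a' for each ordered pair (a, a'):
a = -2: -2--2=0, -2--1=-1, -2-0=-2, -2-6=-8, -2-7=-9
a = -1: -1--2=1, -1--1=0, -1-0=-1, -1-6=-7, -1-7=-8
a = 0: 0--2=2, 0--1=1, 0-0=0, 0-6=-6, 0-7=-7
a = 6: 6--2=8, 6--1=7, 6-0=6, 6-6=0, 6-7=-1
a = 7: 7--2=9, 7--1=8, 7-0=7, 7-6=1, 7-7=0
Collecting distinct values (and noting 0 appears from a-a):
A - A = {-9, -8, -7, -6, -2, -1, 0, 1, 2, 6, 7, 8, 9}
|A - A| = 13

A - A = {-9, -8, -7, -6, -2, -1, 0, 1, 2, 6, 7, 8, 9}


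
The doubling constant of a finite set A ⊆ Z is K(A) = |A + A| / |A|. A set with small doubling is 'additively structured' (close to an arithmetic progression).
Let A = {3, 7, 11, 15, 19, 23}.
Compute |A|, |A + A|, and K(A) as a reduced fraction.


|A| = 6.
Compute A + A by enumerating all 36 pairs.
A + A = {6, 10, 14, 18, 22, 26, 30, 34, 38, 42, 46}, so |A + A| = 11.
K = |A + A| / |A| = 11/6 (already in lowest terms) ≈ 1.8333.
Reference: AP of size 6 gives K = 11/6 ≈ 1.8333; a fully generic set of size 6 gives K ≈ 3.5000.

|A| = 6, |A + A| = 11, K = 11/6.


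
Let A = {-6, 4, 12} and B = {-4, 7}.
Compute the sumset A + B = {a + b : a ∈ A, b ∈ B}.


A + B = {a + b : a ∈ A, b ∈ B}.
Enumerate all |A|·|B| = 3·2 = 6 pairs (a, b) and collect distinct sums.
a = -6: -6+-4=-10, -6+7=1
a = 4: 4+-4=0, 4+7=11
a = 12: 12+-4=8, 12+7=19
Collecting distinct sums: A + B = {-10, 0, 1, 8, 11, 19}
|A + B| = 6

A + B = {-10, 0, 1, 8, 11, 19}


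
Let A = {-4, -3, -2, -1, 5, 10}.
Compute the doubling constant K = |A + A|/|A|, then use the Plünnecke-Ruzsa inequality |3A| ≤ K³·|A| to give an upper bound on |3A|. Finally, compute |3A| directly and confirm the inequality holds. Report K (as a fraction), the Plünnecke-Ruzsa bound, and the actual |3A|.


|A| = 6.
Step 1: Compute A + A by enumerating all 36 pairs.
A + A = {-8, -7, -6, -5, -4, -3, -2, 1, 2, 3, 4, 6, 7, 8, 9, 10, 15, 20}, so |A + A| = 18.
Step 2: Doubling constant K = |A + A|/|A| = 18/6 = 18/6 ≈ 3.0000.
Step 3: Plünnecke-Ruzsa gives |3A| ≤ K³·|A| = (3.0000)³ · 6 ≈ 162.0000.
Step 4: Compute 3A = A + A + A directly by enumerating all triples (a,b,c) ∈ A³; |3A| = 34.
Step 5: Check 34 ≤ 162.0000? Yes ✓.

K = 18/6, Plünnecke-Ruzsa bound K³|A| ≈ 162.0000, |3A| = 34, inequality holds.


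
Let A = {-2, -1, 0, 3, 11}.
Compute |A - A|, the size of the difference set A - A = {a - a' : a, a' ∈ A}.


A - A = {a - a' : a, a' ∈ A}; |A| = 5.
Bounds: 2|A|-1 ≤ |A - A| ≤ |A|² - |A| + 1, i.e. 9 ≤ |A - A| ≤ 21.
Note: 0 ∈ A - A always (from a - a). The set is symmetric: if d ∈ A - A then -d ∈ A - A.
Enumerate nonzero differences d = a - a' with a > a' (then include -d):
Positive differences: {1, 2, 3, 4, 5, 8, 11, 12, 13}
Full difference set: {0} ∪ (positive diffs) ∪ (negative diffs).
|A - A| = 1 + 2·9 = 19 (matches direct enumeration: 19).

|A - A| = 19


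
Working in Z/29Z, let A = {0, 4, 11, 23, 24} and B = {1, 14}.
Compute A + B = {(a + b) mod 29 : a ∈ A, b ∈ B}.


Work in Z/29Z: reduce every sum a + b modulo 29.
Enumerate all 10 pairs:
a = 0: 0+1=1, 0+14=14
a = 4: 4+1=5, 4+14=18
a = 11: 11+1=12, 11+14=25
a = 23: 23+1=24, 23+14=8
a = 24: 24+1=25, 24+14=9
Distinct residues collected: {1, 5, 8, 9, 12, 14, 18, 24, 25}
|A + B| = 9 (out of 29 total residues).

A + B = {1, 5, 8, 9, 12, 14, 18, 24, 25}


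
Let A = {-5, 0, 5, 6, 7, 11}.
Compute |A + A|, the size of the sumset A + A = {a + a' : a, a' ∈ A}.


A + A = {a + a' : a, a' ∈ A}; |A| = 6.
General bounds: 2|A| - 1 ≤ |A + A| ≤ |A|(|A|+1)/2, i.e. 11 ≤ |A + A| ≤ 21.
Lower bound 2|A|-1 is attained iff A is an arithmetic progression.
Enumerate sums a + a' for a ≤ a' (symmetric, so this suffices):
a = -5: -5+-5=-10, -5+0=-5, -5+5=0, -5+6=1, -5+7=2, -5+11=6
a = 0: 0+0=0, 0+5=5, 0+6=6, 0+7=7, 0+11=11
a = 5: 5+5=10, 5+6=11, 5+7=12, 5+11=16
a = 6: 6+6=12, 6+7=13, 6+11=17
a = 7: 7+7=14, 7+11=18
a = 11: 11+11=22
Distinct sums: {-10, -5, 0, 1, 2, 5, 6, 7, 10, 11, 12, 13, 14, 16, 17, 18, 22}
|A + A| = 17

|A + A| = 17


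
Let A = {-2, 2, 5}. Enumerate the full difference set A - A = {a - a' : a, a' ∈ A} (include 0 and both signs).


A - A = {a - a' : a, a' ∈ A}.
Compute a - a' for each ordered pair (a, a'):
a = -2: -2--2=0, -2-2=-4, -2-5=-7
a = 2: 2--2=4, 2-2=0, 2-5=-3
a = 5: 5--2=7, 5-2=3, 5-5=0
Collecting distinct values (and noting 0 appears from a-a):
A - A = {-7, -4, -3, 0, 3, 4, 7}
|A - A| = 7

A - A = {-7, -4, -3, 0, 3, 4, 7}


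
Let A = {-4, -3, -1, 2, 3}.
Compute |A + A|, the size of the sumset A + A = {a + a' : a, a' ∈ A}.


A + A = {a + a' : a, a' ∈ A}; |A| = 5.
General bounds: 2|A| - 1 ≤ |A + A| ≤ |A|(|A|+1)/2, i.e. 9 ≤ |A + A| ≤ 15.
Lower bound 2|A|-1 is attained iff A is an arithmetic progression.
Enumerate sums a + a' for a ≤ a' (symmetric, so this suffices):
a = -4: -4+-4=-8, -4+-3=-7, -4+-1=-5, -4+2=-2, -4+3=-1
a = -3: -3+-3=-6, -3+-1=-4, -3+2=-1, -3+3=0
a = -1: -1+-1=-2, -1+2=1, -1+3=2
a = 2: 2+2=4, 2+3=5
a = 3: 3+3=6
Distinct sums: {-8, -7, -6, -5, -4, -2, -1, 0, 1, 2, 4, 5, 6}
|A + A| = 13

|A + A| = 13


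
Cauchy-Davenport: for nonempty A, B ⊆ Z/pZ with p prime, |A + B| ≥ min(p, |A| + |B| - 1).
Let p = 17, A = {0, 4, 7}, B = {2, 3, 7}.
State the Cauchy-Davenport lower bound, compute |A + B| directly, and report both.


Cauchy-Davenport: |A + B| ≥ min(p, |A| + |B| - 1) for A, B nonempty in Z/pZ.
|A| = 3, |B| = 3, p = 17.
CD lower bound = min(17, 3 + 3 - 1) = min(17, 5) = 5.
Compute A + B mod 17 directly:
a = 0: 0+2=2, 0+3=3, 0+7=7
a = 4: 4+2=6, 4+3=7, 4+7=11
a = 7: 7+2=9, 7+3=10, 7+7=14
A + B = {2, 3, 6, 7, 9, 10, 11, 14}, so |A + B| = 8.
Verify: 8 ≥ 5? Yes ✓.

CD lower bound = 5, actual |A + B| = 8.


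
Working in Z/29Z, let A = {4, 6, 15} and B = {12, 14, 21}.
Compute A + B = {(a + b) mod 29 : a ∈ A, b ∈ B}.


Work in Z/29Z: reduce every sum a + b modulo 29.
Enumerate all 9 pairs:
a = 4: 4+12=16, 4+14=18, 4+21=25
a = 6: 6+12=18, 6+14=20, 6+21=27
a = 15: 15+12=27, 15+14=0, 15+21=7
Distinct residues collected: {0, 7, 16, 18, 20, 25, 27}
|A + B| = 7 (out of 29 total residues).

A + B = {0, 7, 16, 18, 20, 25, 27}


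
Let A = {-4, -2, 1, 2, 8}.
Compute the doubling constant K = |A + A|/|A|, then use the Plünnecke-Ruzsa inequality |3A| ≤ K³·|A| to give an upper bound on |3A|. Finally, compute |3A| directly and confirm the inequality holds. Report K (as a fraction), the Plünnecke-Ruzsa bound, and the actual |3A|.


|A| = 5.
Step 1: Compute A + A by enumerating all 25 pairs.
A + A = {-8, -6, -4, -3, -2, -1, 0, 2, 3, 4, 6, 9, 10, 16}, so |A + A| = 14.
Step 2: Doubling constant K = |A + A|/|A| = 14/5 = 14/5 ≈ 2.8000.
Step 3: Plünnecke-Ruzsa gives |3A| ≤ K³·|A| = (2.8000)³ · 5 ≈ 109.7600.
Step 4: Compute 3A = A + A + A directly by enumerating all triples (a,b,c) ∈ A³; |3A| = 26.
Step 5: Check 26 ≤ 109.7600? Yes ✓.

K = 14/5, Plünnecke-Ruzsa bound K³|A| ≈ 109.7600, |3A| = 26, inequality holds.


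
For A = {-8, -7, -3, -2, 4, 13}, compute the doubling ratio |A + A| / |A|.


|A| = 6.
Compute A + A by enumerating all 36 pairs.
A + A = {-16, -15, -14, -11, -10, -9, -6, -5, -4, -3, 1, 2, 5, 6, 8, 10, 11, 17, 26}, so |A + A| = 19.
K = |A + A| / |A| = 19/6 (already in lowest terms) ≈ 3.1667.
Reference: AP of size 6 gives K = 11/6 ≈ 1.8333; a fully generic set of size 6 gives K ≈ 3.5000.

|A| = 6, |A + A| = 19, K = 19/6.


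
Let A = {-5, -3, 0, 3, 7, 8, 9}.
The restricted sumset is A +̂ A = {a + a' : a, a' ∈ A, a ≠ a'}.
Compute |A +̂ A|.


Restricted sumset: A +̂ A = {a + a' : a ∈ A, a' ∈ A, a ≠ a'}.
Equivalently, take A + A and drop any sum 2a that is achievable ONLY as a + a for a ∈ A (i.e. sums representable only with equal summands).
Enumerate pairs (a, a') with a < a' (symmetric, so each unordered pair gives one sum; this covers all a ≠ a'):
  -5 + -3 = -8
  -5 + 0 = -5
  -5 + 3 = -2
  -5 + 7 = 2
  -5 + 8 = 3
  -5 + 9 = 4
  -3 + 0 = -3
  -3 + 3 = 0
  -3 + 7 = 4
  -3 + 8 = 5
  -3 + 9 = 6
  0 + 3 = 3
  0 + 7 = 7
  0 + 8 = 8
  0 + 9 = 9
  3 + 7 = 10
  3 + 8 = 11
  3 + 9 = 12
  7 + 8 = 15
  7 + 9 = 16
  8 + 9 = 17
Collected distinct sums: {-8, -5, -3, -2, 0, 2, 3, 4, 5, 6, 7, 8, 9, 10, 11, 12, 15, 16, 17}
|A +̂ A| = 19
(Reference bound: |A +̂ A| ≥ 2|A| - 3 for |A| ≥ 2, with |A| = 7 giving ≥ 11.)

|A +̂ A| = 19


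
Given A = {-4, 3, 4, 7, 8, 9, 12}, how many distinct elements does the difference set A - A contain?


A - A = {a - a' : a, a' ∈ A}; |A| = 7.
Bounds: 2|A|-1 ≤ |A - A| ≤ |A|² - |A| + 1, i.e. 13 ≤ |A - A| ≤ 43.
Note: 0 ∈ A - A always (from a - a). The set is symmetric: if d ∈ A - A then -d ∈ A - A.
Enumerate nonzero differences d = a - a' with a > a' (then include -d):
Positive differences: {1, 2, 3, 4, 5, 6, 7, 8, 9, 11, 12, 13, 16}
Full difference set: {0} ∪ (positive diffs) ∪ (negative diffs).
|A - A| = 1 + 2·13 = 27 (matches direct enumeration: 27).

|A - A| = 27


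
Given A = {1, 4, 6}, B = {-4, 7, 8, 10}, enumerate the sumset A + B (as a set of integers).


A + B = {a + b : a ∈ A, b ∈ B}.
Enumerate all |A|·|B| = 3·4 = 12 pairs (a, b) and collect distinct sums.
a = 1: 1+-4=-3, 1+7=8, 1+8=9, 1+10=11
a = 4: 4+-4=0, 4+7=11, 4+8=12, 4+10=14
a = 6: 6+-4=2, 6+7=13, 6+8=14, 6+10=16
Collecting distinct sums: A + B = {-3, 0, 2, 8, 9, 11, 12, 13, 14, 16}
|A + B| = 10

A + B = {-3, 0, 2, 8, 9, 11, 12, 13, 14, 16}


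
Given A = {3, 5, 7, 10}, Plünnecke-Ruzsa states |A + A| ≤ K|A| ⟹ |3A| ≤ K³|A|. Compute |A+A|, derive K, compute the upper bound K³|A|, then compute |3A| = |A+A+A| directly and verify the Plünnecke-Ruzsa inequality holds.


|A| = 4.
Step 1: Compute A + A by enumerating all 16 pairs.
A + A = {6, 8, 10, 12, 13, 14, 15, 17, 20}, so |A + A| = 9.
Step 2: Doubling constant K = |A + A|/|A| = 9/4 = 9/4 ≈ 2.2500.
Step 3: Plünnecke-Ruzsa gives |3A| ≤ K³·|A| = (2.2500)³ · 4 ≈ 45.5625.
Step 4: Compute 3A = A + A + A directly by enumerating all triples (a,b,c) ∈ A³; |3A| = 16.
Step 5: Check 16 ≤ 45.5625? Yes ✓.

K = 9/4, Plünnecke-Ruzsa bound K³|A| ≈ 45.5625, |3A| = 16, inequality holds.


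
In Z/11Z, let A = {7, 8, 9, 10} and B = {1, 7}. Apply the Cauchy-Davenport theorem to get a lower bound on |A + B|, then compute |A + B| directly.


Cauchy-Davenport: |A + B| ≥ min(p, |A| + |B| - 1) for A, B nonempty in Z/pZ.
|A| = 4, |B| = 2, p = 11.
CD lower bound = min(11, 4 + 2 - 1) = min(11, 5) = 5.
Compute A + B mod 11 directly:
a = 7: 7+1=8, 7+7=3
a = 8: 8+1=9, 8+7=4
a = 9: 9+1=10, 9+7=5
a = 10: 10+1=0, 10+7=6
A + B = {0, 3, 4, 5, 6, 8, 9, 10}, so |A + B| = 8.
Verify: 8 ≥ 5? Yes ✓.

CD lower bound = 5, actual |A + B| = 8.


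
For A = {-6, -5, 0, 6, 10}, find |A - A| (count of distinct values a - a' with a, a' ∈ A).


A - A = {a - a' : a, a' ∈ A}; |A| = 5.
Bounds: 2|A|-1 ≤ |A - A| ≤ |A|² - |A| + 1, i.e. 9 ≤ |A - A| ≤ 21.
Note: 0 ∈ A - A always (from a - a). The set is symmetric: if d ∈ A - A then -d ∈ A - A.
Enumerate nonzero differences d = a - a' with a > a' (then include -d):
Positive differences: {1, 4, 5, 6, 10, 11, 12, 15, 16}
Full difference set: {0} ∪ (positive diffs) ∪ (negative diffs).
|A - A| = 1 + 2·9 = 19 (matches direct enumeration: 19).

|A - A| = 19


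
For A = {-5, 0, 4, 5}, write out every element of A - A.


A - A = {a - a' : a, a' ∈ A}.
Compute a - a' for each ordered pair (a, a'):
a = -5: -5--5=0, -5-0=-5, -5-4=-9, -5-5=-10
a = 0: 0--5=5, 0-0=0, 0-4=-4, 0-5=-5
a = 4: 4--5=9, 4-0=4, 4-4=0, 4-5=-1
a = 5: 5--5=10, 5-0=5, 5-4=1, 5-5=0
Collecting distinct values (and noting 0 appears from a-a):
A - A = {-10, -9, -5, -4, -1, 0, 1, 4, 5, 9, 10}
|A - A| = 11

A - A = {-10, -9, -5, -4, -1, 0, 1, 4, 5, 9, 10}


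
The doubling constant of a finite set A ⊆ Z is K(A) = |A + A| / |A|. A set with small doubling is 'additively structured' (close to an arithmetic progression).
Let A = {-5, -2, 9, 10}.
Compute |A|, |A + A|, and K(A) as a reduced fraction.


|A| = 4.
Compute A + A by enumerating all 16 pairs.
A + A = {-10, -7, -4, 4, 5, 7, 8, 18, 19, 20}, so |A + A| = 10.
K = |A + A| / |A| = 10/4 = 5/2 ≈ 2.5000.
Reference: AP of size 4 gives K = 7/4 ≈ 1.7500; a fully generic set of size 4 gives K ≈ 2.5000.

|A| = 4, |A + A| = 10, K = 10/4 = 5/2.


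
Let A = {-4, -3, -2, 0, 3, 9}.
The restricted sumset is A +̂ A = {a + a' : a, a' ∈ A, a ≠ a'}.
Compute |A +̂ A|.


Restricted sumset: A +̂ A = {a + a' : a ∈ A, a' ∈ A, a ≠ a'}.
Equivalently, take A + A and drop any sum 2a that is achievable ONLY as a + a for a ∈ A (i.e. sums representable only with equal summands).
Enumerate pairs (a, a') with a < a' (symmetric, so each unordered pair gives one sum; this covers all a ≠ a'):
  -4 + -3 = -7
  -4 + -2 = -6
  -4 + 0 = -4
  -4 + 3 = -1
  -4 + 9 = 5
  -3 + -2 = -5
  -3 + 0 = -3
  -3 + 3 = 0
  -3 + 9 = 6
  -2 + 0 = -2
  -2 + 3 = 1
  -2 + 9 = 7
  0 + 3 = 3
  0 + 9 = 9
  3 + 9 = 12
Collected distinct sums: {-7, -6, -5, -4, -3, -2, -1, 0, 1, 3, 5, 6, 7, 9, 12}
|A +̂ A| = 15
(Reference bound: |A +̂ A| ≥ 2|A| - 3 for |A| ≥ 2, with |A| = 6 giving ≥ 9.)

|A +̂ A| = 15


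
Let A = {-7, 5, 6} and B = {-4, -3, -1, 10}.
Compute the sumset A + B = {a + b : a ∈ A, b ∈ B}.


A + B = {a + b : a ∈ A, b ∈ B}.
Enumerate all |A|·|B| = 3·4 = 12 pairs (a, b) and collect distinct sums.
a = -7: -7+-4=-11, -7+-3=-10, -7+-1=-8, -7+10=3
a = 5: 5+-4=1, 5+-3=2, 5+-1=4, 5+10=15
a = 6: 6+-4=2, 6+-3=3, 6+-1=5, 6+10=16
Collecting distinct sums: A + B = {-11, -10, -8, 1, 2, 3, 4, 5, 15, 16}
|A + B| = 10

A + B = {-11, -10, -8, 1, 2, 3, 4, 5, 15, 16}


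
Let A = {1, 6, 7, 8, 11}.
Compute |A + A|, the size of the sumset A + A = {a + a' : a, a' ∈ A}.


A + A = {a + a' : a, a' ∈ A}; |A| = 5.
General bounds: 2|A| - 1 ≤ |A + A| ≤ |A|(|A|+1)/2, i.e. 9 ≤ |A + A| ≤ 15.
Lower bound 2|A|-1 is attained iff A is an arithmetic progression.
Enumerate sums a + a' for a ≤ a' (symmetric, so this suffices):
a = 1: 1+1=2, 1+6=7, 1+7=8, 1+8=9, 1+11=12
a = 6: 6+6=12, 6+7=13, 6+8=14, 6+11=17
a = 7: 7+7=14, 7+8=15, 7+11=18
a = 8: 8+8=16, 8+11=19
a = 11: 11+11=22
Distinct sums: {2, 7, 8, 9, 12, 13, 14, 15, 16, 17, 18, 19, 22}
|A + A| = 13

|A + A| = 13


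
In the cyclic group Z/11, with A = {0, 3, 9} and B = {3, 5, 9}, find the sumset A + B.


Work in Z/11Z: reduce every sum a + b modulo 11.
Enumerate all 9 pairs:
a = 0: 0+3=3, 0+5=5, 0+9=9
a = 3: 3+3=6, 3+5=8, 3+9=1
a = 9: 9+3=1, 9+5=3, 9+9=7
Distinct residues collected: {1, 3, 5, 6, 7, 8, 9}
|A + B| = 7 (out of 11 total residues).

A + B = {1, 3, 5, 6, 7, 8, 9}


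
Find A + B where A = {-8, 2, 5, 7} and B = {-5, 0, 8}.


A + B = {a + b : a ∈ A, b ∈ B}.
Enumerate all |A|·|B| = 4·3 = 12 pairs (a, b) and collect distinct sums.
a = -8: -8+-5=-13, -8+0=-8, -8+8=0
a = 2: 2+-5=-3, 2+0=2, 2+8=10
a = 5: 5+-5=0, 5+0=5, 5+8=13
a = 7: 7+-5=2, 7+0=7, 7+8=15
Collecting distinct sums: A + B = {-13, -8, -3, 0, 2, 5, 7, 10, 13, 15}
|A + B| = 10

A + B = {-13, -8, -3, 0, 2, 5, 7, 10, 13, 15}


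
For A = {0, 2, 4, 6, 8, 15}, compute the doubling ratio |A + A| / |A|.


|A| = 6.
Compute A + A by enumerating all 36 pairs.
A + A = {0, 2, 4, 6, 8, 10, 12, 14, 15, 16, 17, 19, 21, 23, 30}, so |A + A| = 15.
K = |A + A| / |A| = 15/6 = 5/2 ≈ 2.5000.
Reference: AP of size 6 gives K = 11/6 ≈ 1.8333; a fully generic set of size 6 gives K ≈ 3.5000.

|A| = 6, |A + A| = 15, K = 15/6 = 5/2.


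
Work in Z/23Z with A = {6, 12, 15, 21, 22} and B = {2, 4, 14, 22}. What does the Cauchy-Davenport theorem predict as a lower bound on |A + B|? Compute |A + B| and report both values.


Cauchy-Davenport: |A + B| ≥ min(p, |A| + |B| - 1) for A, B nonempty in Z/pZ.
|A| = 5, |B| = 4, p = 23.
CD lower bound = min(23, 5 + 4 - 1) = min(23, 8) = 8.
Compute A + B mod 23 directly:
a = 6: 6+2=8, 6+4=10, 6+14=20, 6+22=5
a = 12: 12+2=14, 12+4=16, 12+14=3, 12+22=11
a = 15: 15+2=17, 15+4=19, 15+14=6, 15+22=14
a = 21: 21+2=0, 21+4=2, 21+14=12, 21+22=20
a = 22: 22+2=1, 22+4=3, 22+14=13, 22+22=21
A + B = {0, 1, 2, 3, 5, 6, 8, 10, 11, 12, 13, 14, 16, 17, 19, 20, 21}, so |A + B| = 17.
Verify: 17 ≥ 8? Yes ✓.

CD lower bound = 8, actual |A + B| = 17.


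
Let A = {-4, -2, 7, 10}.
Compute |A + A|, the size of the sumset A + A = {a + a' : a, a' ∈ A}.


A + A = {a + a' : a, a' ∈ A}; |A| = 4.
General bounds: 2|A| - 1 ≤ |A + A| ≤ |A|(|A|+1)/2, i.e. 7 ≤ |A + A| ≤ 10.
Lower bound 2|A|-1 is attained iff A is an arithmetic progression.
Enumerate sums a + a' for a ≤ a' (symmetric, so this suffices):
a = -4: -4+-4=-8, -4+-2=-6, -4+7=3, -4+10=6
a = -2: -2+-2=-4, -2+7=5, -2+10=8
a = 7: 7+7=14, 7+10=17
a = 10: 10+10=20
Distinct sums: {-8, -6, -4, 3, 5, 6, 8, 14, 17, 20}
|A + A| = 10

|A + A| = 10


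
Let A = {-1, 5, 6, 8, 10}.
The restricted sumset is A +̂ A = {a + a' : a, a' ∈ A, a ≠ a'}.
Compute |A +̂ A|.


Restricted sumset: A +̂ A = {a + a' : a ∈ A, a' ∈ A, a ≠ a'}.
Equivalently, take A + A and drop any sum 2a that is achievable ONLY as a + a for a ∈ A (i.e. sums representable only with equal summands).
Enumerate pairs (a, a') with a < a' (symmetric, so each unordered pair gives one sum; this covers all a ≠ a'):
  -1 + 5 = 4
  -1 + 6 = 5
  -1 + 8 = 7
  -1 + 10 = 9
  5 + 6 = 11
  5 + 8 = 13
  5 + 10 = 15
  6 + 8 = 14
  6 + 10 = 16
  8 + 10 = 18
Collected distinct sums: {4, 5, 7, 9, 11, 13, 14, 15, 16, 18}
|A +̂ A| = 10
(Reference bound: |A +̂ A| ≥ 2|A| - 3 for |A| ≥ 2, with |A| = 5 giving ≥ 7.)

|A +̂ A| = 10


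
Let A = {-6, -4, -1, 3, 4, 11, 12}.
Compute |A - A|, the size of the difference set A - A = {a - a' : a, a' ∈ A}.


A - A = {a - a' : a, a' ∈ A}; |A| = 7.
Bounds: 2|A|-1 ≤ |A - A| ≤ |A|² - |A| + 1, i.e. 13 ≤ |A - A| ≤ 43.
Note: 0 ∈ A - A always (from a - a). The set is symmetric: if d ∈ A - A then -d ∈ A - A.
Enumerate nonzero differences d = a - a' with a > a' (then include -d):
Positive differences: {1, 2, 3, 4, 5, 7, 8, 9, 10, 12, 13, 15, 16, 17, 18}
Full difference set: {0} ∪ (positive diffs) ∪ (negative diffs).
|A - A| = 1 + 2·15 = 31 (matches direct enumeration: 31).

|A - A| = 31


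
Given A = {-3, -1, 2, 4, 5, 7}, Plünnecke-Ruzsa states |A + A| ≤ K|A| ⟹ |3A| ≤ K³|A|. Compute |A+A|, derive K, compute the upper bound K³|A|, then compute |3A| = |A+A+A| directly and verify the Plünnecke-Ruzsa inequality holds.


|A| = 6.
Step 1: Compute A + A by enumerating all 36 pairs.
A + A = {-6, -4, -2, -1, 1, 2, 3, 4, 6, 7, 8, 9, 10, 11, 12, 14}, so |A + A| = 16.
Step 2: Doubling constant K = |A + A|/|A| = 16/6 = 16/6 ≈ 2.6667.
Step 3: Plünnecke-Ruzsa gives |3A| ≤ K³·|A| = (2.6667)³ · 6 ≈ 113.7778.
Step 4: Compute 3A = A + A + A directly by enumerating all triples (a,b,c) ∈ A³; |3A| = 28.
Step 5: Check 28 ≤ 113.7778? Yes ✓.

K = 16/6, Plünnecke-Ruzsa bound K³|A| ≈ 113.7778, |3A| = 28, inequality holds.


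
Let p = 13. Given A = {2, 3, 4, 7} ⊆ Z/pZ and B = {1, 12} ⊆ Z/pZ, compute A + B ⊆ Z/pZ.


Work in Z/13Z: reduce every sum a + b modulo 13.
Enumerate all 8 pairs:
a = 2: 2+1=3, 2+12=1
a = 3: 3+1=4, 3+12=2
a = 4: 4+1=5, 4+12=3
a = 7: 7+1=8, 7+12=6
Distinct residues collected: {1, 2, 3, 4, 5, 6, 8}
|A + B| = 7 (out of 13 total residues).

A + B = {1, 2, 3, 4, 5, 6, 8}


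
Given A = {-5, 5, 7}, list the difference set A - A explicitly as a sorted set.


A - A = {a - a' : a, a' ∈ A}.
Compute a - a' for each ordered pair (a, a'):
a = -5: -5--5=0, -5-5=-10, -5-7=-12
a = 5: 5--5=10, 5-5=0, 5-7=-2
a = 7: 7--5=12, 7-5=2, 7-7=0
Collecting distinct values (and noting 0 appears from a-a):
A - A = {-12, -10, -2, 0, 2, 10, 12}
|A - A| = 7

A - A = {-12, -10, -2, 0, 2, 10, 12}


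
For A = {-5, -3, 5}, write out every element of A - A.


A - A = {a - a' : a, a' ∈ A}.
Compute a - a' for each ordered pair (a, a'):
a = -5: -5--5=0, -5--3=-2, -5-5=-10
a = -3: -3--5=2, -3--3=0, -3-5=-8
a = 5: 5--5=10, 5--3=8, 5-5=0
Collecting distinct values (and noting 0 appears from a-a):
A - A = {-10, -8, -2, 0, 2, 8, 10}
|A - A| = 7

A - A = {-10, -8, -2, 0, 2, 8, 10}


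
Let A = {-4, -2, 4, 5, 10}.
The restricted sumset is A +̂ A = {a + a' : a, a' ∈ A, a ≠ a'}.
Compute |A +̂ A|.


Restricted sumset: A +̂ A = {a + a' : a ∈ A, a' ∈ A, a ≠ a'}.
Equivalently, take A + A and drop any sum 2a that is achievable ONLY as a + a for a ∈ A (i.e. sums representable only with equal summands).
Enumerate pairs (a, a') with a < a' (symmetric, so each unordered pair gives one sum; this covers all a ≠ a'):
  -4 + -2 = -6
  -4 + 4 = 0
  -4 + 5 = 1
  -4 + 10 = 6
  -2 + 4 = 2
  -2 + 5 = 3
  -2 + 10 = 8
  4 + 5 = 9
  4 + 10 = 14
  5 + 10 = 15
Collected distinct sums: {-6, 0, 1, 2, 3, 6, 8, 9, 14, 15}
|A +̂ A| = 10
(Reference bound: |A +̂ A| ≥ 2|A| - 3 for |A| ≥ 2, with |A| = 5 giving ≥ 7.)

|A +̂ A| = 10


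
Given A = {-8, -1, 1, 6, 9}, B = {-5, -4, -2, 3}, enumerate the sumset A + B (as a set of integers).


A + B = {a + b : a ∈ A, b ∈ B}.
Enumerate all |A|·|B| = 5·4 = 20 pairs (a, b) and collect distinct sums.
a = -8: -8+-5=-13, -8+-4=-12, -8+-2=-10, -8+3=-5
a = -1: -1+-5=-6, -1+-4=-5, -1+-2=-3, -1+3=2
a = 1: 1+-5=-4, 1+-4=-3, 1+-2=-1, 1+3=4
a = 6: 6+-5=1, 6+-4=2, 6+-2=4, 6+3=9
a = 9: 9+-5=4, 9+-4=5, 9+-2=7, 9+3=12
Collecting distinct sums: A + B = {-13, -12, -10, -6, -5, -4, -3, -1, 1, 2, 4, 5, 7, 9, 12}
|A + B| = 15

A + B = {-13, -12, -10, -6, -5, -4, -3, -1, 1, 2, 4, 5, 7, 9, 12}


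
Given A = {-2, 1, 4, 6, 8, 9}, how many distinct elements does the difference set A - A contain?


A - A = {a - a' : a, a' ∈ A}; |A| = 6.
Bounds: 2|A|-1 ≤ |A - A| ≤ |A|² - |A| + 1, i.e. 11 ≤ |A - A| ≤ 31.
Note: 0 ∈ A - A always (from a - a). The set is symmetric: if d ∈ A - A then -d ∈ A - A.
Enumerate nonzero differences d = a - a' with a > a' (then include -d):
Positive differences: {1, 2, 3, 4, 5, 6, 7, 8, 10, 11}
Full difference set: {0} ∪ (positive diffs) ∪ (negative diffs).
|A - A| = 1 + 2·10 = 21 (matches direct enumeration: 21).

|A - A| = 21


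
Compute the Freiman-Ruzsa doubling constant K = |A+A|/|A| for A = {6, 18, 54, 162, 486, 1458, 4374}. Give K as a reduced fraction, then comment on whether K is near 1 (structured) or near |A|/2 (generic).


|A| = 7.
Compute A + A by enumerating all 49 pairs.
A + A = {12, 24, 36, 60, 72, 108, 168, 180, 216, 324, 492, 504, 540, 648, 972, 1464, 1476, 1512, 1620, 1944, 2916, 4380, 4392, 4428, 4536, 4860, 5832, 8748}, so |A + A| = 28.
K = |A + A| / |A| = 28/7 = 4/1 ≈ 4.0000.
Reference: AP of size 7 gives K = 13/7 ≈ 1.8571; a fully generic set of size 7 gives K ≈ 4.0000.

|A| = 7, |A + A| = 28, K = 28/7 = 4/1.


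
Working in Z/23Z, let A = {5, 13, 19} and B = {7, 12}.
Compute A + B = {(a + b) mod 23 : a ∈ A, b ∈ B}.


Work in Z/23Z: reduce every sum a + b modulo 23.
Enumerate all 6 pairs:
a = 5: 5+7=12, 5+12=17
a = 13: 13+7=20, 13+12=2
a = 19: 19+7=3, 19+12=8
Distinct residues collected: {2, 3, 8, 12, 17, 20}
|A + B| = 6 (out of 23 total residues).

A + B = {2, 3, 8, 12, 17, 20}


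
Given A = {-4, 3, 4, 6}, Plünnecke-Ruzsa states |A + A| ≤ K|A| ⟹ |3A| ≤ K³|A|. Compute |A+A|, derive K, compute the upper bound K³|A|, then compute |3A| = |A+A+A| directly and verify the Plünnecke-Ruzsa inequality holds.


|A| = 4.
Step 1: Compute A + A by enumerating all 16 pairs.
A + A = {-8, -1, 0, 2, 6, 7, 8, 9, 10, 12}, so |A + A| = 10.
Step 2: Doubling constant K = |A + A|/|A| = 10/4 = 10/4 ≈ 2.5000.
Step 3: Plünnecke-Ruzsa gives |3A| ≤ K³·|A| = (2.5000)³ · 4 ≈ 62.5000.
Step 4: Compute 3A = A + A + A directly by enumerating all triples (a,b,c) ∈ A³; |3A| = 19.
Step 5: Check 19 ≤ 62.5000? Yes ✓.

K = 10/4, Plünnecke-Ruzsa bound K³|A| ≈ 62.5000, |3A| = 19, inequality holds.


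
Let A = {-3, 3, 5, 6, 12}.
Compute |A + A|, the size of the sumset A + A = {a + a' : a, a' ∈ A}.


A + A = {a + a' : a, a' ∈ A}; |A| = 5.
General bounds: 2|A| - 1 ≤ |A + A| ≤ |A|(|A|+1)/2, i.e. 9 ≤ |A + A| ≤ 15.
Lower bound 2|A|-1 is attained iff A is an arithmetic progression.
Enumerate sums a + a' for a ≤ a' (symmetric, so this suffices):
a = -3: -3+-3=-6, -3+3=0, -3+5=2, -3+6=3, -3+12=9
a = 3: 3+3=6, 3+5=8, 3+6=9, 3+12=15
a = 5: 5+5=10, 5+6=11, 5+12=17
a = 6: 6+6=12, 6+12=18
a = 12: 12+12=24
Distinct sums: {-6, 0, 2, 3, 6, 8, 9, 10, 11, 12, 15, 17, 18, 24}
|A + A| = 14

|A + A| = 14


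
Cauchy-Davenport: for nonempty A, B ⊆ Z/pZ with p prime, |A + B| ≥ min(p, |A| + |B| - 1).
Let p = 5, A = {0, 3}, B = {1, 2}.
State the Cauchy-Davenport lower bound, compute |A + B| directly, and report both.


Cauchy-Davenport: |A + B| ≥ min(p, |A| + |B| - 1) for A, B nonempty in Z/pZ.
|A| = 2, |B| = 2, p = 5.
CD lower bound = min(5, 2 + 2 - 1) = min(5, 3) = 3.
Compute A + B mod 5 directly:
a = 0: 0+1=1, 0+2=2
a = 3: 3+1=4, 3+2=0
A + B = {0, 1, 2, 4}, so |A + B| = 4.
Verify: 4 ≥ 3? Yes ✓.

CD lower bound = 3, actual |A + B| = 4.


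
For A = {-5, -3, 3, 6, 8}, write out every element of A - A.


A - A = {a - a' : a, a' ∈ A}.
Compute a - a' for each ordered pair (a, a'):
a = -5: -5--5=0, -5--3=-2, -5-3=-8, -5-6=-11, -5-8=-13
a = -3: -3--5=2, -3--3=0, -3-3=-6, -3-6=-9, -3-8=-11
a = 3: 3--5=8, 3--3=6, 3-3=0, 3-6=-3, 3-8=-5
a = 6: 6--5=11, 6--3=9, 6-3=3, 6-6=0, 6-8=-2
a = 8: 8--5=13, 8--3=11, 8-3=5, 8-6=2, 8-8=0
Collecting distinct values (and noting 0 appears from a-a):
A - A = {-13, -11, -9, -8, -6, -5, -3, -2, 0, 2, 3, 5, 6, 8, 9, 11, 13}
|A - A| = 17

A - A = {-13, -11, -9, -8, -6, -5, -3, -2, 0, 2, 3, 5, 6, 8, 9, 11, 13}


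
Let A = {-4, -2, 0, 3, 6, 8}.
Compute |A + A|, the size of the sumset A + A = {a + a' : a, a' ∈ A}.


A + A = {a + a' : a, a' ∈ A}; |A| = 6.
General bounds: 2|A| - 1 ≤ |A + A| ≤ |A|(|A|+1)/2, i.e. 11 ≤ |A + A| ≤ 21.
Lower bound 2|A|-1 is attained iff A is an arithmetic progression.
Enumerate sums a + a' for a ≤ a' (symmetric, so this suffices):
a = -4: -4+-4=-8, -4+-2=-6, -4+0=-4, -4+3=-1, -4+6=2, -4+8=4
a = -2: -2+-2=-4, -2+0=-2, -2+3=1, -2+6=4, -2+8=6
a = 0: 0+0=0, 0+3=3, 0+6=6, 0+8=8
a = 3: 3+3=6, 3+6=9, 3+8=11
a = 6: 6+6=12, 6+8=14
a = 8: 8+8=16
Distinct sums: {-8, -6, -4, -2, -1, 0, 1, 2, 3, 4, 6, 8, 9, 11, 12, 14, 16}
|A + A| = 17

|A + A| = 17


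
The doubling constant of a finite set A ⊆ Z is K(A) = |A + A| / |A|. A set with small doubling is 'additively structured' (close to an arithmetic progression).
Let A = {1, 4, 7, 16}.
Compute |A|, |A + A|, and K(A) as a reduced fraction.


|A| = 4.
Compute A + A by enumerating all 16 pairs.
A + A = {2, 5, 8, 11, 14, 17, 20, 23, 32}, so |A + A| = 9.
K = |A + A| / |A| = 9/4 (already in lowest terms) ≈ 2.2500.
Reference: AP of size 4 gives K = 7/4 ≈ 1.7500; a fully generic set of size 4 gives K ≈ 2.5000.

|A| = 4, |A + A| = 9, K = 9/4.


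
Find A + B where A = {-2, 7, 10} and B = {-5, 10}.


A + B = {a + b : a ∈ A, b ∈ B}.
Enumerate all |A|·|B| = 3·2 = 6 pairs (a, b) and collect distinct sums.
a = -2: -2+-5=-7, -2+10=8
a = 7: 7+-5=2, 7+10=17
a = 10: 10+-5=5, 10+10=20
Collecting distinct sums: A + B = {-7, 2, 5, 8, 17, 20}
|A + B| = 6

A + B = {-7, 2, 5, 8, 17, 20}


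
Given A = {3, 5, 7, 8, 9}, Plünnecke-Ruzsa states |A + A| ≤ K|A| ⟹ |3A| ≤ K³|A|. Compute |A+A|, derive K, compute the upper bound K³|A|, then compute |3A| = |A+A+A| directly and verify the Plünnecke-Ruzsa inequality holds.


|A| = 5.
Step 1: Compute A + A by enumerating all 25 pairs.
A + A = {6, 8, 10, 11, 12, 13, 14, 15, 16, 17, 18}, so |A + A| = 11.
Step 2: Doubling constant K = |A + A|/|A| = 11/5 = 11/5 ≈ 2.2000.
Step 3: Plünnecke-Ruzsa gives |3A| ≤ K³·|A| = (2.2000)³ · 5 ≈ 53.2400.
Step 4: Compute 3A = A + A + A directly by enumerating all triples (a,b,c) ∈ A³; |3A| = 17.
Step 5: Check 17 ≤ 53.2400? Yes ✓.

K = 11/5, Plünnecke-Ruzsa bound K³|A| ≈ 53.2400, |3A| = 17, inequality holds.


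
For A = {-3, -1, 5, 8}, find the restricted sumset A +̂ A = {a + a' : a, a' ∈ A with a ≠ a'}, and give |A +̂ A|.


Restricted sumset: A +̂ A = {a + a' : a ∈ A, a' ∈ A, a ≠ a'}.
Equivalently, take A + A and drop any sum 2a that is achievable ONLY as a + a for a ∈ A (i.e. sums representable only with equal summands).
Enumerate pairs (a, a') with a < a' (symmetric, so each unordered pair gives one sum; this covers all a ≠ a'):
  -3 + -1 = -4
  -3 + 5 = 2
  -3 + 8 = 5
  -1 + 5 = 4
  -1 + 8 = 7
  5 + 8 = 13
Collected distinct sums: {-4, 2, 4, 5, 7, 13}
|A +̂ A| = 6
(Reference bound: |A +̂ A| ≥ 2|A| - 3 for |A| ≥ 2, with |A| = 4 giving ≥ 5.)

|A +̂ A| = 6
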